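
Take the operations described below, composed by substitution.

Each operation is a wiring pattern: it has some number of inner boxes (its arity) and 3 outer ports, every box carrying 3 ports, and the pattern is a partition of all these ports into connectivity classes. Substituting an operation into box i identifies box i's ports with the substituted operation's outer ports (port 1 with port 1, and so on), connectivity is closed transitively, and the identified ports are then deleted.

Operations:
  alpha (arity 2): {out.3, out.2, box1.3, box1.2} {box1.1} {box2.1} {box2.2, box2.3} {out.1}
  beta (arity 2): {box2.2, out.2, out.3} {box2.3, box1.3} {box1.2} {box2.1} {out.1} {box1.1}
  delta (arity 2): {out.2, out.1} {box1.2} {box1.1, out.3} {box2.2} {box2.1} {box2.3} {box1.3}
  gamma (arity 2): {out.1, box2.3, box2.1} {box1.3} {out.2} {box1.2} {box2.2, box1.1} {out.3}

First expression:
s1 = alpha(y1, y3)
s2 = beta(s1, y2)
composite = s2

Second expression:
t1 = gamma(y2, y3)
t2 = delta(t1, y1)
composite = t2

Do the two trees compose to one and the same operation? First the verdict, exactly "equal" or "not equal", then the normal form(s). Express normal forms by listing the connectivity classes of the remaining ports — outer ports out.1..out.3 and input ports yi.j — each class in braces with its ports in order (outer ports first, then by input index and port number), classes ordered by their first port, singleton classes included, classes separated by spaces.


not equal; first: {out.1} {out.2, out.3, y2.2} {y1.1} {y1.2, y1.3, y2.3} {y2.1} {y3.1} {y3.2, y3.3}; second: {out.1, out.2} {out.3, y3.1, y3.3} {y1.1} {y1.2} {y1.3} {y2.1, y3.2} {y2.2} {y2.3}

Reducing the first expression gives {out.1} {out.2, out.3, y2.2} {y1.1} {y1.2, y1.3, y2.3} {y2.1} {y3.1} {y3.2, y3.3}
Reducing the second expression gives {out.1, out.2} {out.3, y3.1, y3.3} {y1.1} {y1.2} {y1.3} {y2.1, y3.2} {y2.2} {y2.3}
No match — not equal.


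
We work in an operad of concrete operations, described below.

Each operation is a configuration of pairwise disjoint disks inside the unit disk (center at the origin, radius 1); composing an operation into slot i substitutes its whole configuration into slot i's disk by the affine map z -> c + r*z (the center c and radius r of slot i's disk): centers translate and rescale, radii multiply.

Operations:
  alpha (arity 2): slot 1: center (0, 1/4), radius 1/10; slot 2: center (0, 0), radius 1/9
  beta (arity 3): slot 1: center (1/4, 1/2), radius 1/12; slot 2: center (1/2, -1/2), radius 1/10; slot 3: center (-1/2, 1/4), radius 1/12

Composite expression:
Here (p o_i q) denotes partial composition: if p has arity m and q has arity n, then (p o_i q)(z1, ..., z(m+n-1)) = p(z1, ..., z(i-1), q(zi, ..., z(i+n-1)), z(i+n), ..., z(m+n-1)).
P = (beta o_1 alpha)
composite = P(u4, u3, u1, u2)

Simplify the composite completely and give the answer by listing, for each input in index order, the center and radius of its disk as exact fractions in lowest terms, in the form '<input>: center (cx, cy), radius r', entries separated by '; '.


u1: center (1/2, -1/2), radius 1/10; u2: center (-1/2, 1/4), radius 1/12; u3: center (1/4, 1/2), radius 1/108; u4: center (1/4, 25/48), radius 1/120

Below beta, radii multiply path by path; the u-disk centers shift.
input u4: composing its 2 substitution steps yields center (1/4, 25/48), radius 1/120
input u3: composing its 2 substitution steps yields center (1/4, 1/2), radius 1/108
input u1: composing its 1 substitution step yields center (1/2, -1/2), radius 1/10
input u2: composing its 1 substitution step yields center (-1/2, 1/4), radius 1/12


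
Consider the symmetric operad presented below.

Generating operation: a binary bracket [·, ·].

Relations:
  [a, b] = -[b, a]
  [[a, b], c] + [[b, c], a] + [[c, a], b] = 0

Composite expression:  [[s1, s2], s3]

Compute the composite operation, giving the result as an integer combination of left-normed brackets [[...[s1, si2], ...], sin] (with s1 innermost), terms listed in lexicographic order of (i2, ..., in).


Antisymmetry and Jacobi reduce to s1-anchored left-normed brackets.
Composite bracket: [[s1, s2], s3]
Expanding via [a, b] = ab - ba: 4 signed words (2^2 = 4).
The s1-initial words carry the normal form:
  word s1s2s3 has sign +1, contributing +[[s1, s2], s3]

[[s1, s2], s3]


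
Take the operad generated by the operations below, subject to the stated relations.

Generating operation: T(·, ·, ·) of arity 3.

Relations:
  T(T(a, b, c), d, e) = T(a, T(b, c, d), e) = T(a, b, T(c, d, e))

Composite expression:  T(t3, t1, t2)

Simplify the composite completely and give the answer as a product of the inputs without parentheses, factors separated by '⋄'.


The T-tree's shape is irrelevant; the t-reading-order decides.
T(t3, t1, t2) spells out as t3 ⋄ t1 ⋄ t2

t3 ⋄ t1 ⋄ t2


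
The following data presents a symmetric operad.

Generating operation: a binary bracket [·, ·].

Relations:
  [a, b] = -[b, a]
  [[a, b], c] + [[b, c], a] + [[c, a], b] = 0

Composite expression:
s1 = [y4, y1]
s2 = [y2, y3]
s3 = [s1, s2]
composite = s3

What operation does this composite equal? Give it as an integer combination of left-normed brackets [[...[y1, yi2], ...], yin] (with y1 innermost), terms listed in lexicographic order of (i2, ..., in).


-[[[y1, y4], y2], y3] + [[[y1, y4], y3], y2]


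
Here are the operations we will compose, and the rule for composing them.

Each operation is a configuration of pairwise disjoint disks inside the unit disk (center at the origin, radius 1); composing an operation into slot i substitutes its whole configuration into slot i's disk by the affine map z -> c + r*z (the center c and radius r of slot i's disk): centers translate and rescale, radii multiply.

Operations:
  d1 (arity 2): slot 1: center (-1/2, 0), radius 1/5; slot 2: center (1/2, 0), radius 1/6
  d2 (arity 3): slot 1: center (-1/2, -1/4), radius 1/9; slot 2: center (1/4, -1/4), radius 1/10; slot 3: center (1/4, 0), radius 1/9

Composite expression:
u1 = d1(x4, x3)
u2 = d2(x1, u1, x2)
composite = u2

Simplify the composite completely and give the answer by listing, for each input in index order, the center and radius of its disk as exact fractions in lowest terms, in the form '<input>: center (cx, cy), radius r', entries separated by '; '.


x1: center (-1/2, -1/4), radius 1/9; x2: center (1/4, 0), radius 1/9; x3: center (3/10, -1/4), radius 1/60; x4: center (1/5, -1/4), radius 1/50

Nesting under d2 composes maps z -> c + r*z down each x-path.
for x1, the 1-step affine chain lands on center (-1/2, -1/4), radius 1/9
for x4, the 2-step affine chain lands on center (1/5, -1/4), radius 1/50
for x3, the 2-step affine chain lands on center (3/10, -1/4), radius 1/60
for x2, the 1-step affine chain lands on center (1/4, 0), radius 1/9


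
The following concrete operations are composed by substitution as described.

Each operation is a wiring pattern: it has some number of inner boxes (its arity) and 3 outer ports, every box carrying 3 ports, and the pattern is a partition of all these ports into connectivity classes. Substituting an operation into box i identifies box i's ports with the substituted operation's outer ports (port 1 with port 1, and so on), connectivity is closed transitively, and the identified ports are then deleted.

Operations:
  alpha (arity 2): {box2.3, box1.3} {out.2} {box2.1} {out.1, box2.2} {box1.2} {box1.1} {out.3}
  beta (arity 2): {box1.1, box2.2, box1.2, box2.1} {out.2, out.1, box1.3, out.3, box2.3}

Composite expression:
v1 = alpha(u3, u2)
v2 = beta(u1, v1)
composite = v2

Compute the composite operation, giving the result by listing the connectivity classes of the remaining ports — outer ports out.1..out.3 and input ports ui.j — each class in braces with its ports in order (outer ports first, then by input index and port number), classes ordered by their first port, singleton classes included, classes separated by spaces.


{out.1, out.2, out.3, u1.3} {u1.1, u1.2, u2.2} {u2.1} {u2.3, u3.3} {u3.1} {u3.2}

After gluing at beta, chains via deleted ports link the u-ports.
stage alpha: inputs (u3, u2), connectivity {out.1, u2.2} {out.2} {out.3} {u2.1} {u2.3, u3.3} {u3.1} {u3.2}, out.j its boundary
stage beta: inputs (u1, u3, u2), connectivity {out.1, out.2, out.3, u1.3} {u1.1, u1.2, u2.2} {u2.1} {u2.3, u3.3} {u3.1} {u3.2}, out.j its boundary


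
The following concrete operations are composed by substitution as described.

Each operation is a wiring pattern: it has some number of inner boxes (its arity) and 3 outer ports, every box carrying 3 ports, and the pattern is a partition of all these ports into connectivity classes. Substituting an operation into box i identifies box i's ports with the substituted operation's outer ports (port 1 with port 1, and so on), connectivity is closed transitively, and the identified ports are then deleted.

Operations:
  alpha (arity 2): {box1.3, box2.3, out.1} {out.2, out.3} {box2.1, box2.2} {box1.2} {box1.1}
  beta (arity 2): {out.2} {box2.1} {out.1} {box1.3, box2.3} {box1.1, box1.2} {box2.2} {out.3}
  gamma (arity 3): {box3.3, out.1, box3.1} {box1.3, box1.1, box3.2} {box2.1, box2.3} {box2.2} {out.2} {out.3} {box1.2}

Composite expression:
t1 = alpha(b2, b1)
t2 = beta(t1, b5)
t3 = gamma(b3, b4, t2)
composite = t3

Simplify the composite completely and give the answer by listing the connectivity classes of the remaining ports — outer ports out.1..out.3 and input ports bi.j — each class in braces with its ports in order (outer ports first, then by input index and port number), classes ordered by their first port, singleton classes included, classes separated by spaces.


{out.1} {out.2} {out.3} {b1.1, b1.2} {b1.3, b2.3, b5.3} {b2.1} {b2.2} {b3.1, b3.3} {b3.2} {b4.1, b4.3} {b4.2} {b5.1} {b5.2}

Two ports join when wires chain via gamma-identified ports.
composing alpha on (b2, b1), with out.j its own outer ports: {out.1, b1.3, b2.3} {out.2, out.3} {b1.1, b1.2} {b2.1} {b2.2}
composing beta on (b2, b1, b5), with out.j its own outer ports: {out.1} {out.2} {out.3} {b1.1, b1.2} {b1.3, b2.3, b5.3} {b2.1} {b2.2} {b5.1} {b5.2}
composing gamma on (b3, b4, b2, b1, b5), with out.j its own outer ports: {out.1} {out.2} {out.3} {b1.1, b1.2} {b1.3, b2.3, b5.3} {b2.1} {b2.2} {b3.1, b3.3} {b3.2} {b4.1, b4.3} {b4.2} {b5.1} {b5.2}


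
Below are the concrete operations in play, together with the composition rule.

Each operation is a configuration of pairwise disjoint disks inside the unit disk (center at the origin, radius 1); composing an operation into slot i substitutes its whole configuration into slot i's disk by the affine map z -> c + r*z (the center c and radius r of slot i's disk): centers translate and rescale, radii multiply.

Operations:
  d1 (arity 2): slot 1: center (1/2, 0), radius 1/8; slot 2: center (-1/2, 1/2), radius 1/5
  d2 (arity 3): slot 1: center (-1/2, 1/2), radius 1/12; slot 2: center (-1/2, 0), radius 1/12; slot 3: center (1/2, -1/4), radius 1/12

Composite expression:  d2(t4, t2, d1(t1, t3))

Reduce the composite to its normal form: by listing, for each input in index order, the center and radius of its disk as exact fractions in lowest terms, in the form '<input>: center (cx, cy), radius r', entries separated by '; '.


t1: center (13/24, -1/4), radius 1/96; t2: center (-1/2, 0), radius 1/12; t3: center (11/24, -5/24), radius 1/60; t4: center (-1/2, 1/2), radius 1/12

Affine substitution under d2: radii multiply and t-centers shift.
input t4: composing its 1 substitution step yields center (-1/2, 1/2), radius 1/12
input t2: composing its 1 substitution step yields center (-1/2, 0), radius 1/12
input t1: composing its 2 substitution steps yields center (13/24, -1/4), radius 1/96
input t3: composing its 2 substitution steps yields center (11/24, -5/24), radius 1/60


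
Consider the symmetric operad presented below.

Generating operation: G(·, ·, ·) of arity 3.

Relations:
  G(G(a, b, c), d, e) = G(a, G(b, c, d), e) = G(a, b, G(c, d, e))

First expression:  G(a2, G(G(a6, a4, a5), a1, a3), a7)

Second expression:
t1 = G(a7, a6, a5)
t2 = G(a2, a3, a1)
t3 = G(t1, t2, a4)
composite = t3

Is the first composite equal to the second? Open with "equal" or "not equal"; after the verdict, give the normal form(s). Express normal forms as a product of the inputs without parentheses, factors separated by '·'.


not equal — first a2 · a6 · a4 · a5 · a1 · a3 · a7, second a7 · a6 · a5 · a2 · a3 · a1 · a4

The first expression, normalized: a2 · a6 · a4 · a5 · a1 · a3 · a7
The second expression, normalized: a7 · a6 · a5 · a2 · a3 · a1 · a4
The normal forms differ: not equal.


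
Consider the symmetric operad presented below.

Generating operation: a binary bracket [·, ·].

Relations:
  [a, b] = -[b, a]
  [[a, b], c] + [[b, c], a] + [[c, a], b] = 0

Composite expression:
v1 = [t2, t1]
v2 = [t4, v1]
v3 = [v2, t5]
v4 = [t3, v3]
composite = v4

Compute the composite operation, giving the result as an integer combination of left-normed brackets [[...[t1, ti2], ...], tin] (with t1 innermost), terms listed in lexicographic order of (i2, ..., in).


-[[[[t1, t2], t4], t5], t3]


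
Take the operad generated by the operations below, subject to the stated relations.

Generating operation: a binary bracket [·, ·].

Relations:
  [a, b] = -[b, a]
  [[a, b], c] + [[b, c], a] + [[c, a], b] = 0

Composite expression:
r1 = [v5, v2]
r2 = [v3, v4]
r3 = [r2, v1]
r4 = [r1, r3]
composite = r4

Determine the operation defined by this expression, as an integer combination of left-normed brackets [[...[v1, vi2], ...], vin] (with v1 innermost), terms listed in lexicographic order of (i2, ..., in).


-[[[[v1, v3], v4], v2], v5] + [[[[v1, v3], v4], v5], v2] + [[[[v1, v4], v3], v2], v5] - [[[[v1, v4], v3], v5], v2]

Skip Jacobi rewriting: expand, keep v1-initial words, read off terms.
Composite bracket: [[v5, v2], [[v3, v4], v1]]
The bracket unfolds into 16 signed words via [a, b] = ab - ba (2^4 = 16).
Coefficients come from the v1-initial words:
  v1v3v4v2v5 appears with sign -1, giving the term -[[[[v1, v3], v4], v2], v5]
  v1v3v4v5v2 appears with sign +1, giving the term +[[[[v1, v3], v4], v5], v2]
  v1v4v3v2v5 appears with sign +1, giving the term +[[[[v1, v4], v3], v2], v5]
  v1v4v3v5v2 appears with sign -1, giving the term -[[[[v1, v4], v3], v5], v2]


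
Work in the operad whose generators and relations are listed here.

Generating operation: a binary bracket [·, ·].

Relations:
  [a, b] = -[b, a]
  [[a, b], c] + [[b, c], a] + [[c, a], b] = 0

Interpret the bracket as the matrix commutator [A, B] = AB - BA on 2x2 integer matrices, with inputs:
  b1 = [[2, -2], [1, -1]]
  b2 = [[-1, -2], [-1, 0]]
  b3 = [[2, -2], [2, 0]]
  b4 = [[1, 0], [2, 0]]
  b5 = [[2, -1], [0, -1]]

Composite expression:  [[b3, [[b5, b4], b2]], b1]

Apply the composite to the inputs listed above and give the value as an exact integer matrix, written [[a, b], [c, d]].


[[-146, 190], [-124, 146]]

[b5, b4] = [[-2, 1], [-6, 2]]
[[b5, b4], b2] = [[-13, 9], [2, 13]]
[b3, [[b5, b4], b2]] = [[-22, -34], [-56, 22]]
[[b3, [[b5, b4], b2]], b1] = [[-146, 190], [-124, 146]]


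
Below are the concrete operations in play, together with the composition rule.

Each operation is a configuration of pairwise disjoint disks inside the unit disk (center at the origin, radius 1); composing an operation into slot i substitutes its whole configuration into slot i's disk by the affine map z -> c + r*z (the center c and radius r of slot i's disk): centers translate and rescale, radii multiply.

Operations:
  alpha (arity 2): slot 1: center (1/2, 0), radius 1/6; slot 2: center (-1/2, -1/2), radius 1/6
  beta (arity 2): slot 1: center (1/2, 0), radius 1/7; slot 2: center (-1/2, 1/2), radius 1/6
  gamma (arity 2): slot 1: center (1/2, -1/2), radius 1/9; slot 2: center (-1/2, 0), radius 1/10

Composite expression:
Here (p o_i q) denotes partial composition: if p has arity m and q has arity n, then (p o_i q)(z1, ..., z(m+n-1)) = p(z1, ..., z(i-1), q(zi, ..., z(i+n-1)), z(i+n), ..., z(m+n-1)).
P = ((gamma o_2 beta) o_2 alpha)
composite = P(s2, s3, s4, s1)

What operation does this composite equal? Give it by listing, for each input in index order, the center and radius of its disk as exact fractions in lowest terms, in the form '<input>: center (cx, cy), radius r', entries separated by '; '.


s1: center (-11/20, 1/20), radius 1/60; s2: center (1/2, -1/2), radius 1/9; s3: center (-31/70, 0), radius 1/420; s4: center (-16/35, -1/140), radius 1/420

Affine substitution under gamma: radii multiply and s-centers shift.
tracing s2 down its 1-map path: center (1/2, -1/2), radius 1/9
tracing s3 down its 3-map path: center (-31/70, 0), radius 1/420
tracing s4 down its 3-map path: center (-16/35, -1/140), radius 1/420
tracing s1 down its 2-map path: center (-11/20, 1/20), radius 1/60


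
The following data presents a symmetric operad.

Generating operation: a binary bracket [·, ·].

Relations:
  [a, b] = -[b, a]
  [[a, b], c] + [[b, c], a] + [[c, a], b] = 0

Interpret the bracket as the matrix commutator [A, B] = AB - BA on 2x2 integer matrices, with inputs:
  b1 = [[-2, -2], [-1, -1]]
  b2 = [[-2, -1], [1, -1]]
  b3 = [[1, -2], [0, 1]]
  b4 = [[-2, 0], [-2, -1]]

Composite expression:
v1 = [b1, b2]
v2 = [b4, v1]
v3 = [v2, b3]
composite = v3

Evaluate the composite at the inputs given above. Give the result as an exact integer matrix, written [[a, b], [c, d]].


[[28, 8], [0, -28]]


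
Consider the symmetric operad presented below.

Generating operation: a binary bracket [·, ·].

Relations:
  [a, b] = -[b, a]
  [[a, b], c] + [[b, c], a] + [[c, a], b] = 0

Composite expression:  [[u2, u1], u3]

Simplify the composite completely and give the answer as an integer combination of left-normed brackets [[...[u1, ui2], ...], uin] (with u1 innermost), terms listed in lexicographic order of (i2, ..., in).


-[[u1, u2], u3]

Antisymmetry and Jacobi reduce to u1-anchored left-normed brackets.
Composite bracket: [[u2, u1], u3]
Expanding via [a, b] = ab - ba: 4 signed words (2^2 = 4).
Only words starting with u1 matter:
  from u1u2u3, sign -1: term -[[u1, u2], u3]


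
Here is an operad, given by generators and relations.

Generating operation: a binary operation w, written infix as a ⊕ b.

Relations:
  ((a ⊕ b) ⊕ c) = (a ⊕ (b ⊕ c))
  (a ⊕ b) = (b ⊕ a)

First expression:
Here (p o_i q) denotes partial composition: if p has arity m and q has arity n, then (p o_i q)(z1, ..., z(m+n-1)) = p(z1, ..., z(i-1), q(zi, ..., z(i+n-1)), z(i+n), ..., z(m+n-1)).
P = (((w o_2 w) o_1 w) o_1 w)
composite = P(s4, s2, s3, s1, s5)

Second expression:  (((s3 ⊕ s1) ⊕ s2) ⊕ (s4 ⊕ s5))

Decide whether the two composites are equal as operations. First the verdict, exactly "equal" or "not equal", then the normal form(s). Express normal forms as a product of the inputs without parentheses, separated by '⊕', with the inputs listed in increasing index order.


equal; both compose to s1 ⊕ s2 ⊕ s3 ⊕ s4 ⊕ s5

The first expression reduces to s1 ⊕ s2 ⊕ s3 ⊕ s4 ⊕ s5
The second expression reduces to s1 ⊕ s2 ⊕ s3 ⊕ s4 ⊕ s5
The normal forms match — equal.


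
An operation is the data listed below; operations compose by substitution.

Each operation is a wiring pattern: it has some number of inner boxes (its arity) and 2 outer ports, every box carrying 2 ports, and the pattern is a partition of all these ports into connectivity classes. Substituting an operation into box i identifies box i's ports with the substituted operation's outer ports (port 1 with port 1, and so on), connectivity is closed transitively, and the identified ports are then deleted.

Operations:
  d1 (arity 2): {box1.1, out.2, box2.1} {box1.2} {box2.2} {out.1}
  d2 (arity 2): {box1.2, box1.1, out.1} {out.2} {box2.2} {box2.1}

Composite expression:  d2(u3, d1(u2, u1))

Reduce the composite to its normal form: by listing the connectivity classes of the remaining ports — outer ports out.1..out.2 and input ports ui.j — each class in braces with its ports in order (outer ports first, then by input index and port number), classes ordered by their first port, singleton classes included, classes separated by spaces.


{out.1, u3.1, u3.2} {out.2} {u1.1, u2.1} {u1.2} {u2.2}


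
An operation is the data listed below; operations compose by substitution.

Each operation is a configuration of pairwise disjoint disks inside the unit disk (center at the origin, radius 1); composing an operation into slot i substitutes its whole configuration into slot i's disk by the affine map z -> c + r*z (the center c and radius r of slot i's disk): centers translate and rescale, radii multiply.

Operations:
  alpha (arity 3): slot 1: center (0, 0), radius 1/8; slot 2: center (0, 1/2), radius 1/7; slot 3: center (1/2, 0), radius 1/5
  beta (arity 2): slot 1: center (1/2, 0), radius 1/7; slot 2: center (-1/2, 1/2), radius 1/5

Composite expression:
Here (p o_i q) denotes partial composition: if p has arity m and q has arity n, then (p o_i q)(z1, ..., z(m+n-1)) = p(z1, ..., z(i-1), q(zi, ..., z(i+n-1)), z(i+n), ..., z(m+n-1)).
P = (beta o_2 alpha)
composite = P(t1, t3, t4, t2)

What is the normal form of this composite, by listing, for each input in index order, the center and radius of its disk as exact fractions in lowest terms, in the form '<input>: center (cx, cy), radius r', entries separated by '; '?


t1: center (1/2, 0), radius 1/7; t2: center (-2/5, 1/2), radius 1/25; t3: center (-1/2, 1/2), radius 1/40; t4: center (-1/2, 3/5), radius 1/35

Nesting under beta composes maps z -> c + r*z down each t-path.
tracing t1 down its 1-map path: center (1/2, 0), radius 1/7
tracing t3 down its 2-map path: center (-1/2, 1/2), radius 1/40
tracing t4 down its 2-map path: center (-1/2, 3/5), radius 1/35
tracing t2 down its 2-map path: center (-2/5, 1/2), radius 1/25


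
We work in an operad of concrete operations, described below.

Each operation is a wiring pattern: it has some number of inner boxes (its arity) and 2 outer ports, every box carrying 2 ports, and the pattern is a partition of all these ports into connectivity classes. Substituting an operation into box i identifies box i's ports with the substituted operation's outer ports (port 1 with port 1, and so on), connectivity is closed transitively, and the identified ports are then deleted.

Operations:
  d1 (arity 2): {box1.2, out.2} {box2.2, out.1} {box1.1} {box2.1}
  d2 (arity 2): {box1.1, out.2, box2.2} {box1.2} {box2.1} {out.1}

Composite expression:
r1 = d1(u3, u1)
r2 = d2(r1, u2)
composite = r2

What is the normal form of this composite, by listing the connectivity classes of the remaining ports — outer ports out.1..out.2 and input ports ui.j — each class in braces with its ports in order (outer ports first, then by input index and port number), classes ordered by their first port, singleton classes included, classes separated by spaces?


Substituting into d2 glues patterns; closure does the rest.
after d1, the pattern on (u3, u1) reads {out.1, u1.2} {out.2, u3.2} {u1.1} {u3.1} (out.j = its outer ports)
after d2, the pattern on (u3, u1, u2) reads {out.1} {out.2, u1.2, u2.2} {u1.1} {u2.1} {u3.1} {u3.2} (out.j = its outer ports)

{out.1} {out.2, u1.2, u2.2} {u1.1} {u2.1} {u3.1} {u3.2}


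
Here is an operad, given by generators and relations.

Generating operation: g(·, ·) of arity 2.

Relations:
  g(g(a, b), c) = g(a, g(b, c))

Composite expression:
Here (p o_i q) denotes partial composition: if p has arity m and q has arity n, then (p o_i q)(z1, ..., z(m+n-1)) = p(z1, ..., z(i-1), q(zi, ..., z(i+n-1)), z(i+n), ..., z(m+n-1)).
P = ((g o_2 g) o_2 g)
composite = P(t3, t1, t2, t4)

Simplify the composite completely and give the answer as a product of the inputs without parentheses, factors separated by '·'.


All parenthesizations of g agree; list the t-inputs left to right.
g(t1, t2) collapses to t1 · t2
g(g(t1, t2), t4) collapses to t1 · t2 · t4
g(t3, g(g(t1, t2), t4)) collapses to t3 · t1 · t2 · t4

t3 · t1 · t2 · t4


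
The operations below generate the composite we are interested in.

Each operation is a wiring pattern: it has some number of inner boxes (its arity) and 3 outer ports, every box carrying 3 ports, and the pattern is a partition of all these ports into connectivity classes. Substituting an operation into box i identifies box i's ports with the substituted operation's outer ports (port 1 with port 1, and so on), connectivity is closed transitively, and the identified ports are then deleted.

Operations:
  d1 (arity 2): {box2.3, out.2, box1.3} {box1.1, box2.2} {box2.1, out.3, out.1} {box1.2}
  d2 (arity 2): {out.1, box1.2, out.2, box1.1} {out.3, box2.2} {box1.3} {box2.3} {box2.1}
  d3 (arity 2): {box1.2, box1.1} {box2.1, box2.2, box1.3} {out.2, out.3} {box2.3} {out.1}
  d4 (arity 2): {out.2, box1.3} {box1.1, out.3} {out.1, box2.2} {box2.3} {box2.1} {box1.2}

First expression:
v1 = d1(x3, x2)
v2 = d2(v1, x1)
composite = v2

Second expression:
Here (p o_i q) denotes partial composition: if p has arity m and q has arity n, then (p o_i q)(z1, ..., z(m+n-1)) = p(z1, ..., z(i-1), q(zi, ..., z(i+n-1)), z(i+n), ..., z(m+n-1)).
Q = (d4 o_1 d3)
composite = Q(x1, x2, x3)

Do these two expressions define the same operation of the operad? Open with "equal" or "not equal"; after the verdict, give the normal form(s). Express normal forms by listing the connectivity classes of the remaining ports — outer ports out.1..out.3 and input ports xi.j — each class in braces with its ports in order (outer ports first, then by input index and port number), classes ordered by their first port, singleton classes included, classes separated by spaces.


Normal form of the first expression: {out.1, out.2, x2.1, x2.3, x3.3} {out.3, x1.2} {x1.1} {x1.3} {x2.2, x3.1} {x3.2}
Normal form of the second expression: {out.1, x3.2} {out.2} {out.3} {x1.1, x1.2} {x1.3, x2.1, x2.2} {x2.3} {x3.1} {x3.3}
Distinct normal forms: not equal.

not equal; the first gives {out.1, out.2, x2.1, x2.3, x3.3} {out.3, x1.2} {x1.1} {x1.3} {x2.2, x3.1} {x3.2} and the second {out.1, x3.2} {out.2} {out.3} {x1.1, x1.2} {x1.3, x2.1, x2.2} {x2.3} {x3.1} {x3.3}


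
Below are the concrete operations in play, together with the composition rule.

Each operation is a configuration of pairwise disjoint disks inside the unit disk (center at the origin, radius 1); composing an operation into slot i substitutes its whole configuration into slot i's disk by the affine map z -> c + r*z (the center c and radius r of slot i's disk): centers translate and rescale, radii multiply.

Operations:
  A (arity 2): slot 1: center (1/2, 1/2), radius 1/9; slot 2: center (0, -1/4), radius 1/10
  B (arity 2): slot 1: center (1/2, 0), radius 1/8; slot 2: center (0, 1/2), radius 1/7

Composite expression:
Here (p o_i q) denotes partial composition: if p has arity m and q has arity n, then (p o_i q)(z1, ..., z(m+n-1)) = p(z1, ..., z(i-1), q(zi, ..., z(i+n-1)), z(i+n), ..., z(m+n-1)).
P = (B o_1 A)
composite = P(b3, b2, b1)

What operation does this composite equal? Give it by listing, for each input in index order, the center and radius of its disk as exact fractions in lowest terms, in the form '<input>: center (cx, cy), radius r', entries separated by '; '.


Nesting under B composes maps z -> c + r*z down each b-path.
b3 passes through 2 substitutions, ending at center (9/16, 1/16), radius 1/72
b2 passes through 2 substitutions, ending at center (1/2, -1/32), radius 1/80
b1 passes through 1 substitution, ending at center (0, 1/2), radius 1/7

b1: center (0, 1/2), radius 1/7; b2: center (1/2, -1/32), radius 1/80; b3: center (9/16, 1/16), radius 1/72


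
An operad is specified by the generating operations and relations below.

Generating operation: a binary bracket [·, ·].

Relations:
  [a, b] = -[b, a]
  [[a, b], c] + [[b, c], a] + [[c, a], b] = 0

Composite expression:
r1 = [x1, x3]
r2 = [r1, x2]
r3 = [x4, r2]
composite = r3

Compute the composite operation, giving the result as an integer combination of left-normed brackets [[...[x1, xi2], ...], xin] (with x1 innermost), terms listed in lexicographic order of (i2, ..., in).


-[[[x1, x3], x2], x4]

A multilinear Lie element is pinned by x1-initial words (x1 innermost).
Composite bracket: [x4, [[x1, x3], x2]]
Expanding via [a, b] = ab - ba: 8 signed words (2^3 = 8).
Only words starting with x1 matter:
  word x1x3x2x4 has sign -1, contributing -[[[x1, x3], x2], x4]


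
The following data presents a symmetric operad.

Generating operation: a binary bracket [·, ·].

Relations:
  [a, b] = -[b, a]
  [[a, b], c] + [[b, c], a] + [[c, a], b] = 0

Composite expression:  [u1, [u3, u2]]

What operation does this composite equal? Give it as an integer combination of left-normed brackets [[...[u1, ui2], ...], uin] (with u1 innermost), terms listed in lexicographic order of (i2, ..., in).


Expand each bracket as ab - ba; the u1-initial words give the coefficients.
Composite bracket: [u1, [u3, u2]]
Full expansion: 4 signed words from ab - ba (2^2 = 4).
Only words starting with u1 matter:
  u1u2u3 (sign -1) contributes -[[u1, u2], u3]
  u1u3u2 (sign +1) contributes +[[u1, u3], u2]

-[[u1, u2], u3] + [[u1, u3], u2]


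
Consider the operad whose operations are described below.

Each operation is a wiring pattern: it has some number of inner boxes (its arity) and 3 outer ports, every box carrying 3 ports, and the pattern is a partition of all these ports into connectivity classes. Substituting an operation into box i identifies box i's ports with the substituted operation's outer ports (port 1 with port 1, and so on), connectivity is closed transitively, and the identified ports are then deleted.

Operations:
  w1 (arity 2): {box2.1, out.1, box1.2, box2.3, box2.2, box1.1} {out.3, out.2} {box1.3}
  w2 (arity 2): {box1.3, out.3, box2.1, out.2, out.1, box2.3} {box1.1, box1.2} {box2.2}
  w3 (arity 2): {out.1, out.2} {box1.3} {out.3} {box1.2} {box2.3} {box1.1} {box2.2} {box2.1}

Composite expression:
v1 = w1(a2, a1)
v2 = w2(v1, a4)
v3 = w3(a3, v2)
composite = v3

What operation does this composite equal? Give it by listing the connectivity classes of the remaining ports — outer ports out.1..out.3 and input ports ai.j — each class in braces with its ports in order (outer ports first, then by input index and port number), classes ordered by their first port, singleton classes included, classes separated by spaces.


{out.1, out.2} {out.3} {a1.1, a1.2, a1.3, a2.1, a2.2, a4.1, a4.3} {a2.3} {a3.1} {a3.2} {a3.3} {a4.2}

After gluing at w3, chains via deleted ports link the a-ports.
w1 over (a2, a1) gives {out.1, a1.1, a1.2, a1.3, a2.1, a2.2} {out.2, out.3} {a2.3}, out.j being that stage's outer ports
w2 over (a2, a1, a4) gives {out.1, out.2, out.3, a1.1, a1.2, a1.3, a2.1, a2.2, a4.1, a4.3} {a2.3} {a4.2}, out.j being that stage's outer ports
w3 over (a3, a2, a1, a4) gives {out.1, out.2} {out.3} {a1.1, a1.2, a1.3, a2.1, a2.2, a4.1, a4.3} {a2.3} {a3.1} {a3.2} {a3.3} {a4.2}, out.j being that stage's outer ports


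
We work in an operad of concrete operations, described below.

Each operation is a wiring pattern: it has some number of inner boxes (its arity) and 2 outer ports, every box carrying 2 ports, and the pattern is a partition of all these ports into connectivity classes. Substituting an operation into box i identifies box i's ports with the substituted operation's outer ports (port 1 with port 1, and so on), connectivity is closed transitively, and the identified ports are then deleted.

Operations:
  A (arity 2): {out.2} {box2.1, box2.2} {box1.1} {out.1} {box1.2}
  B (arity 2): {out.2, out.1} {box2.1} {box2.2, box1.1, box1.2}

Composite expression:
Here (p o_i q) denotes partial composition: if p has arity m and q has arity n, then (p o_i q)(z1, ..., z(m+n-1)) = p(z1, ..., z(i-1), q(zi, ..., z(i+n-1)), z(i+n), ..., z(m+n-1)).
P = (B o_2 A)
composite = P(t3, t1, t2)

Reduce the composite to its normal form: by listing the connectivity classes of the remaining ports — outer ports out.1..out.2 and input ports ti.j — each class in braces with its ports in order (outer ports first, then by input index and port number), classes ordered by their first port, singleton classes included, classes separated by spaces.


Treat the ports identified at B as solder joints: merge, then drop.
through A, on inputs (t1, t2): {out.1} {out.2} {t1.1} {t1.2} {t2.1, t2.2} (out.j = stage outer ports)
through B, on inputs (t3, t1, t2): {out.1, out.2} {t1.1} {t1.2} {t2.1, t2.2} {t3.1, t3.2} (out.j = stage outer ports)

{out.1, out.2} {t1.1} {t1.2} {t2.1, t2.2} {t3.1, t3.2}


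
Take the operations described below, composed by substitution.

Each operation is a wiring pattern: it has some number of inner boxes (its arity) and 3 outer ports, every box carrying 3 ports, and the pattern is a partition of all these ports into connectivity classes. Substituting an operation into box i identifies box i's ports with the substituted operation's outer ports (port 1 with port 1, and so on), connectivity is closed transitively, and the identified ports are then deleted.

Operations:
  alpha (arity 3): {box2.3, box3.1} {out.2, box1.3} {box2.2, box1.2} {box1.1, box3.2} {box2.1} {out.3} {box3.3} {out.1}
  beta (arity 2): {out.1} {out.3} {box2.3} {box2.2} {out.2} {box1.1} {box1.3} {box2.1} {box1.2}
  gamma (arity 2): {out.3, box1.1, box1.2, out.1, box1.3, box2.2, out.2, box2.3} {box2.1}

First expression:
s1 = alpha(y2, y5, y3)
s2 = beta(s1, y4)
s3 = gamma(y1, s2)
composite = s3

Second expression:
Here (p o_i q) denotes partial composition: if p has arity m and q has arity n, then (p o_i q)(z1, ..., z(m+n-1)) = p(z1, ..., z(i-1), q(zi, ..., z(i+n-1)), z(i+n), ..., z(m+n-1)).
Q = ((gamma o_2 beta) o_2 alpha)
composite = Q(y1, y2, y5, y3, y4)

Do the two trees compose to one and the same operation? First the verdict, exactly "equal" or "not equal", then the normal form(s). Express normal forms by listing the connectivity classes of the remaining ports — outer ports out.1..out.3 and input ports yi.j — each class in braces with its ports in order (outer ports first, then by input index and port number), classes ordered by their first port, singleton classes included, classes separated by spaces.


equal — both sides give {out.1, out.2, out.3, y1.1, y1.2, y1.3} {y2.1, y3.2} {y2.2, y5.2} {y2.3} {y3.1, y5.3} {y3.3} {y4.1} {y4.2} {y4.3} {y5.1}

In normal form, the first expression is {out.1, out.2, out.3, y1.1, y1.2, y1.3} {y2.1, y3.2} {y2.2, y5.2} {y2.3} {y3.1, y5.3} {y3.3} {y4.1} {y4.2} {y4.3} {y5.1}
In normal form, the second expression is {out.1, out.2, out.3, y1.1, y1.2, y1.3} {y2.1, y3.2} {y2.2, y5.2} {y2.3} {y3.1, y5.3} {y3.3} {y4.1} {y4.2} {y4.3} {y5.1}
The normal forms match — equal.


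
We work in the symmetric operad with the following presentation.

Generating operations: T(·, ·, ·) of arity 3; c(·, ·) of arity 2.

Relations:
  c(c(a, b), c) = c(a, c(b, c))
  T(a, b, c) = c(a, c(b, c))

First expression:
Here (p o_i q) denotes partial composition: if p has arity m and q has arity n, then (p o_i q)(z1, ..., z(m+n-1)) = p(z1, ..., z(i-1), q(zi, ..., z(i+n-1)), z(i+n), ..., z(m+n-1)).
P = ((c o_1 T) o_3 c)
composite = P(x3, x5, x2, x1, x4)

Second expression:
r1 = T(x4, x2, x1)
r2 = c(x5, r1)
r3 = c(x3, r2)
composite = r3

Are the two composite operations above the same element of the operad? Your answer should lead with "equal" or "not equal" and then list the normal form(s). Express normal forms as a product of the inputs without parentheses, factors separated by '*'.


not equal: they reduce to x3 * x5 * x2 * x1 * x4 and x3 * x5 * x4 * x2 * x1

Reducing the first expression gives x3 * x5 * x2 * x1 * x4
Reducing the second expression gives x3 * x5 * x4 * x2 * x1
Distinct normal forms: not equal.


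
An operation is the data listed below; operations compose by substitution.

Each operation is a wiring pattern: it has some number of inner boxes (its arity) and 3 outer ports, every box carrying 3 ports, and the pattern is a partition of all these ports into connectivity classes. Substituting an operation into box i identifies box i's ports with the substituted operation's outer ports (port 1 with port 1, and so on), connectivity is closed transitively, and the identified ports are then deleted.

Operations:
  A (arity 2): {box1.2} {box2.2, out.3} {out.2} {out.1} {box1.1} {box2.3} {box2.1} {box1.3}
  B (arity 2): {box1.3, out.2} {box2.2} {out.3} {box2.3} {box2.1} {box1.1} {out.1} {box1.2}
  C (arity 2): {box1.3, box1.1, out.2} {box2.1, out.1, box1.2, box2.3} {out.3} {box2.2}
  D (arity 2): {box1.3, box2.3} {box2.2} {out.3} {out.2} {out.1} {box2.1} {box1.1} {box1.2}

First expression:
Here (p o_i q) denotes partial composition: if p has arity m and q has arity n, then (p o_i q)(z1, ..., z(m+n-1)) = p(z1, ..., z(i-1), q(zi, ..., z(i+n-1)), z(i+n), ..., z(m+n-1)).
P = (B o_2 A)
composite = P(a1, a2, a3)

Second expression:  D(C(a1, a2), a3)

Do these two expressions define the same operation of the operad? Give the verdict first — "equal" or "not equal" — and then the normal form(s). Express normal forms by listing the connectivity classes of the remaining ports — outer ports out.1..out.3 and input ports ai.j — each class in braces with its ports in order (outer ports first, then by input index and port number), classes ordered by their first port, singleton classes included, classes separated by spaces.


not equal; the first gives {out.1} {out.2, a1.3} {out.3} {a1.1} {a1.2} {a2.1} {a2.2} {a2.3} {a3.1} {a3.2} {a3.3} and the second {out.1} {out.2} {out.3} {a1.1, a1.3} {a1.2, a2.1, a2.3} {a2.2} {a3.1} {a3.2} {a3.3}

The first composite normalizes to {out.1} {out.2, a1.3} {out.3} {a1.1} {a1.2} {a2.1} {a2.2} {a2.3} {a3.1} {a3.2} {a3.3}
The second composite normalizes to {out.1} {out.2} {out.3} {a1.1, a1.3} {a1.2, a2.1, a2.3} {a2.2} {a3.1} {a3.2} {a3.3}
They disagree, so not equal.


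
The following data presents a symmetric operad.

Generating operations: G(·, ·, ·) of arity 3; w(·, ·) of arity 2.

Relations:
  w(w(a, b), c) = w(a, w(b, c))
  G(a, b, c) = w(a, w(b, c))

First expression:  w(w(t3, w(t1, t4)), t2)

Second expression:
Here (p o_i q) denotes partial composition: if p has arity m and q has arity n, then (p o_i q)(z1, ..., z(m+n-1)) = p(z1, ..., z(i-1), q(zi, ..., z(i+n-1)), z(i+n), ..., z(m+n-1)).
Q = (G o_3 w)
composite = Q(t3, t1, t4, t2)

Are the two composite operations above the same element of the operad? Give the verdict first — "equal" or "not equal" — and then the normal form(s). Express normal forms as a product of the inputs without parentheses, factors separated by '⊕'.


The first expression reduces to t3 ⊕ t1 ⊕ t4 ⊕ t2
The second expression reduces to t3 ⊕ t1 ⊕ t4 ⊕ t2
Both agree, so they are equal.

equal: each reduces to t3 ⊕ t1 ⊕ t4 ⊕ t2


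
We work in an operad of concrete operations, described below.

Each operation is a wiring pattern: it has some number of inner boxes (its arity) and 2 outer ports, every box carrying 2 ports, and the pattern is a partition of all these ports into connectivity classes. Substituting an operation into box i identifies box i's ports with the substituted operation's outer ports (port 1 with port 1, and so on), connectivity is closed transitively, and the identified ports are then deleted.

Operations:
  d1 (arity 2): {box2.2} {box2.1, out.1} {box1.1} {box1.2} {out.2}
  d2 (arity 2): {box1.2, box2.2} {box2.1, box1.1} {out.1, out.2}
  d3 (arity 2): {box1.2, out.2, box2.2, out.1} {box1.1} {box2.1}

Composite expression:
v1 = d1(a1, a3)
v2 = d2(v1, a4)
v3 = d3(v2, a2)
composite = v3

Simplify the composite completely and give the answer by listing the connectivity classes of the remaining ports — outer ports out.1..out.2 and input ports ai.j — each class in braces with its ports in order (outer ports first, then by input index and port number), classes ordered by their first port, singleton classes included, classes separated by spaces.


{out.1, out.2, a2.2} {a1.1} {a1.2} {a2.1} {a3.1, a4.1} {a3.2} {a4.2}

After gluing at d3, chains via deleted ports link the a-ports.
d1 over (a1, a3) gives {out.1, a3.1} {out.2} {a1.1} {a1.2} {a3.2}, out.j being that stage's outer ports
d2 over (a1, a3, a4) gives {out.1, out.2} {a1.1} {a1.2} {a3.1, a4.1} {a3.2} {a4.2}, out.j being that stage's outer ports
d3 over (a1, a3, a4, a2) gives {out.1, out.2, a2.2} {a1.1} {a1.2} {a2.1} {a3.1, a4.1} {a3.2} {a4.2}, out.j being that stage's outer ports
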